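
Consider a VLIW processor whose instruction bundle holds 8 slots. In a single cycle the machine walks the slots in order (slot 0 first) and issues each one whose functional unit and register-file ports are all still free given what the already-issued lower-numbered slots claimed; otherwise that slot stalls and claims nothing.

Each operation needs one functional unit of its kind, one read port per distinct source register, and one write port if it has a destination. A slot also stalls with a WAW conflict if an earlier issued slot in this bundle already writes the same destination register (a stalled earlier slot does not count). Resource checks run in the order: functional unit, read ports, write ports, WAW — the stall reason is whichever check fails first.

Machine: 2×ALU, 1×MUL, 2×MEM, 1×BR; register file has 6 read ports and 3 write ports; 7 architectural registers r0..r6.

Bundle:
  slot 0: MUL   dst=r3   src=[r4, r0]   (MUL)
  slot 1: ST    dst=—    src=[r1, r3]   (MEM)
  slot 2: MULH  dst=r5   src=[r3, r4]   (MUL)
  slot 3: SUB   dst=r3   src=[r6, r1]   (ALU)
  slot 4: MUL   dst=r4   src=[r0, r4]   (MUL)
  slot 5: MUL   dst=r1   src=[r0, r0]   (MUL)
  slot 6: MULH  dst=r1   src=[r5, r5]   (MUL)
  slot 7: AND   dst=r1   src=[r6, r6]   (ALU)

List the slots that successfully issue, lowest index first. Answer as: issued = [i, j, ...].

issued = [0, 1, 7]

(0) want 1×MUL +2rd +1wr — yes → AL2|MU0|ME2|BR1|rd4|wr2
(1) want 1×MEM +2rd +0wr — yes → AL2|MU0|ME1|BR1|rd2|wr2
(2) want 1×MUL +2rd +1wr — FU → AL2|MU0|ME1|BR1|rd2|wr2
(3) want 1×ALU +2rd +1wr — WAW → AL2|MU0|ME1|BR1|rd2|wr2
(4) want 1×MUL +2rd +1wr — FU → AL2|MU0|ME1|BR1|rd2|wr2
(5) want 1×MUL +1rd +1wr — FU → AL2|MU0|ME1|BR1|rd2|wr2
(6) want 1×MUL +1rd +1wr — FU → AL2|MU0|ME1|BR1|rd2|wr2
(7) want 1×ALU +1rd +1wr — yes → AL1|MU0|ME1|BR1|rd1|wr1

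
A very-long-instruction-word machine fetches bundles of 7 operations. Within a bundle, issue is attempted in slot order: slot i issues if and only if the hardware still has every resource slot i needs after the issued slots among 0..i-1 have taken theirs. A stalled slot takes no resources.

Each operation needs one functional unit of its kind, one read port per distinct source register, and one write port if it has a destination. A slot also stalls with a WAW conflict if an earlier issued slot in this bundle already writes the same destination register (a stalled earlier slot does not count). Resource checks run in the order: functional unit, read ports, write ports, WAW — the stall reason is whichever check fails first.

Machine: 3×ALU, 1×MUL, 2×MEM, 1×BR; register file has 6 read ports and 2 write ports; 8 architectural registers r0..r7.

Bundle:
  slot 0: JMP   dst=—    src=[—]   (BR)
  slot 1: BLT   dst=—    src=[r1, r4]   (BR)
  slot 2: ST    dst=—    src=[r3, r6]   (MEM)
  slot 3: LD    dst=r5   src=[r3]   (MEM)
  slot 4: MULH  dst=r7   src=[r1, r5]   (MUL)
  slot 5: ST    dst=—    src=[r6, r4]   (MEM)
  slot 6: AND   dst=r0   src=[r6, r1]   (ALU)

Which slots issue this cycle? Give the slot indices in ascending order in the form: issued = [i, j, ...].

slot 0 (BR): ISSUE — free A3,Mu1,Ld2,B0 rp6 wp2
slot 1 (BR): stall FU — free A3,Mu1,Ld2,B0 rp6 wp2
slot 2 (MEM): ISSUE — free A3,Mu1,Ld1,B0 rp4 wp2
slot 3 (MEM): ISSUE — free A3,Mu1,Ld0,B0 rp3 wp1
slot 4 (MUL): ISSUE — free A3,Mu0,Ld0,B0 rp1 wp0
slot 5 (MEM): stall FU — free A3,Mu0,Ld0,B0 rp1 wp0
slot 6 (ALU): stall RD_PORT — free A3,Mu0,Ld0,B0 rp1 wp0

issued = [0, 2, 3, 4]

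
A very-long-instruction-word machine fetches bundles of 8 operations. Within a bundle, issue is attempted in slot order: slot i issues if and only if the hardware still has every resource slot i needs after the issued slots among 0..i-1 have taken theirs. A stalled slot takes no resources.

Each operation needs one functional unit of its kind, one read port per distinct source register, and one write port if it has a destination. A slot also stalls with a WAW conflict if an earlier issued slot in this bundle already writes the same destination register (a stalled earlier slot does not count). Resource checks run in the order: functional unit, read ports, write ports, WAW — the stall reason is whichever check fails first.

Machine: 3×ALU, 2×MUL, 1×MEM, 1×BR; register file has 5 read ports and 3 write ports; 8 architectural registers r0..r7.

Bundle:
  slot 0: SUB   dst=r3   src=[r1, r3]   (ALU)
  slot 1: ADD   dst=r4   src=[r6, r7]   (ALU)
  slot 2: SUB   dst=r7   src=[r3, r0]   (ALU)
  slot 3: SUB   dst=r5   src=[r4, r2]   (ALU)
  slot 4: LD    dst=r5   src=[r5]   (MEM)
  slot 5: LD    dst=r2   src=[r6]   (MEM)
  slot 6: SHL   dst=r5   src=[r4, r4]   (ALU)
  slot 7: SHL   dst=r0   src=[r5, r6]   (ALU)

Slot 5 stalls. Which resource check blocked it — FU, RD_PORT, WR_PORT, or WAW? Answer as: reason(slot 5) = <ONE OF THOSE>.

reason(slot 5) = FU

slot 0 (ALU): ISSUE — free A2,Mu2,Ld1,B1 rp3 wp2
slot 1 (ALU): ISSUE — free A1,Mu2,Ld1,B1 rp1 wp1
slot 2 (ALU): stall RD_PORT — free A1,Mu2,Ld1,B1 rp1 wp1
slot 3 (ALU): stall RD_PORT — free A1,Mu2,Ld1,B1 rp1 wp1
slot 4 (MEM): ISSUE — free A1,Mu2,Ld0,B1 rp0 wp0
slot 5 (MEM): stall FU — free A1,Mu2,Ld0,B1 rp0 wp0
slot 6 (ALU): stall RD_PORT — free A1,Mu2,Ld0,B1 rp0 wp0
slot 7 (ALU): stall RD_PORT — free A1,Mu2,Ld0,B1 rp0 wp0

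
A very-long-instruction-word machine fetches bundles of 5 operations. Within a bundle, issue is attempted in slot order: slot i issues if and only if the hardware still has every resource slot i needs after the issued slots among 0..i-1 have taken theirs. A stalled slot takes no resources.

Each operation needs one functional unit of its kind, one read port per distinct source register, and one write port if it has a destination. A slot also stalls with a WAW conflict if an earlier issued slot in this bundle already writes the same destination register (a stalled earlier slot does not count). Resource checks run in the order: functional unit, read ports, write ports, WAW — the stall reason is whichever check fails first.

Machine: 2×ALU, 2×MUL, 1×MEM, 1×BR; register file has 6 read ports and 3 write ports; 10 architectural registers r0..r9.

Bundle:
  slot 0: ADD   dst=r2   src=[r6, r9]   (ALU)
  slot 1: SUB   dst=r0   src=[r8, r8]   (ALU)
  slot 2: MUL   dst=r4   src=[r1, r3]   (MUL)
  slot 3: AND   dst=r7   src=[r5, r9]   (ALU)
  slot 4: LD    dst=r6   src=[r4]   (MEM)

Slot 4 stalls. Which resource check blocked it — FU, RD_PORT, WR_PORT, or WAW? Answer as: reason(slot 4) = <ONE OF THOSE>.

slot 0 (ALU): ISSUE — free A1,Mu2,Ld1,B1 rp4 wp2
slot 1 (ALU): ISSUE — free A0,Mu2,Ld1,B1 rp3 wp1
slot 2 (MUL): ISSUE — free A0,Mu1,Ld1,B1 rp1 wp0
slot 3 (ALU): stall FU — free A0,Mu1,Ld1,B1 rp1 wp0
slot 4 (MEM): stall WR_PORT — free A0,Mu1,Ld1,B1 rp1 wp0

reason(slot 4) = WR_PORT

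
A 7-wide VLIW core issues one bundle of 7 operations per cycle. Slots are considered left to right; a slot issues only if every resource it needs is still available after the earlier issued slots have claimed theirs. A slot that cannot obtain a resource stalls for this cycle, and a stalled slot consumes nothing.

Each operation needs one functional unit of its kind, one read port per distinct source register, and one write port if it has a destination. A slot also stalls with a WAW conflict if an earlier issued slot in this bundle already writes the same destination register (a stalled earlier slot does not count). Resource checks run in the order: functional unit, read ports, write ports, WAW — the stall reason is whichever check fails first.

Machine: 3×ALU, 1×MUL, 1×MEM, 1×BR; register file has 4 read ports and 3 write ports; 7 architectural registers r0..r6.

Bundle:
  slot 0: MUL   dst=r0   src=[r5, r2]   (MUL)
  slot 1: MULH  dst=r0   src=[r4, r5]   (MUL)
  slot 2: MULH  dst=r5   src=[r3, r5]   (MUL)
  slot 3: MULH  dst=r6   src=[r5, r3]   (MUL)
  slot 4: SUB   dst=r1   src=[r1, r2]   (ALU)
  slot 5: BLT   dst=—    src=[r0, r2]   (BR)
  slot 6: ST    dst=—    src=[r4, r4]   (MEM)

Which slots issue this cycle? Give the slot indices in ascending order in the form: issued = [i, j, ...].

issued = [0, 4]

(0) want 1×MUL +2rd +1wr — yes → AL3|MU0|ME1|BR1|rd2|wr2
(1) want 1×MUL +2rd +1wr — FU → AL3|MU0|ME1|BR1|rd2|wr2
(2) want 1×MUL +2rd +1wr — FU → AL3|MU0|ME1|BR1|rd2|wr2
(3) want 1×MUL +2rd +1wr — FU → AL3|MU0|ME1|BR1|rd2|wr2
(4) want 1×ALU +2rd +1wr — yes → AL2|MU0|ME1|BR1|rd0|wr1
(5) want 1×BR +2rd +0wr — RD_PORT → AL2|MU0|ME1|BR1|rd0|wr1
(6) want 1×MEM +1rd +0wr — RD_PORT → AL2|MU0|ME1|BR1|rd0|wr1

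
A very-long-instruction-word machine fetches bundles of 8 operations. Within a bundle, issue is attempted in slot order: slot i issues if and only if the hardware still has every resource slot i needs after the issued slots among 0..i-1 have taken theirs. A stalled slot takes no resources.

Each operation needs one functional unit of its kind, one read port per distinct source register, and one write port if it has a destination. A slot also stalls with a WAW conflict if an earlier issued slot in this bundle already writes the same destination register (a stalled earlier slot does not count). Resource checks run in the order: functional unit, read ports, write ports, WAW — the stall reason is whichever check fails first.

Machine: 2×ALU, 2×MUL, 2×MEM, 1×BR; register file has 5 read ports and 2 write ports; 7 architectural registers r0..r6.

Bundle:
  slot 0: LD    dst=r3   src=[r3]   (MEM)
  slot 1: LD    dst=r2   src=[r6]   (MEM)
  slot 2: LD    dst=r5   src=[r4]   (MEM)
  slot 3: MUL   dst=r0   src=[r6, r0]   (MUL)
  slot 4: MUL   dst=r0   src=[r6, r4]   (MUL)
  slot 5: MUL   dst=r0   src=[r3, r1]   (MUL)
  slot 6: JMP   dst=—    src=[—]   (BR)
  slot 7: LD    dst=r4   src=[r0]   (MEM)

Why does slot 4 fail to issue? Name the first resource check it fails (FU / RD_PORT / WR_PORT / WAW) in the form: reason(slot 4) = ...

reason(slot 4) = WR_PORT

  0. MEM→r3 ⇒ go  {2A/2Mu/1Ld/1B | 4r 1w}
  1. MEM→r2 ⇒ go  {2A/2Mu/0Ld/1B | 3r 0w}
  2. MEM→r5 ⇒ no(FU)  {2A/2Mu/0Ld/1B | 3r 0w}
  3. MUL→r0 ⇒ no(WR_PORT)  {2A/2Mu/0Ld/1B | 3r 0w}
  4. MUL→r0 ⇒ no(WR_PORT)  {2A/2Mu/0Ld/1B | 3r 0w}
  5. MUL→r0 ⇒ no(WR_PORT)  {2A/2Mu/0Ld/1B | 3r 0w}
  6. BR ⇒ go  {2A/2Mu/0Ld/0B | 3r 0w}
  7. MEM→r4 ⇒ no(FU)  {2A/2Mu/0Ld/0B | 3r 0w}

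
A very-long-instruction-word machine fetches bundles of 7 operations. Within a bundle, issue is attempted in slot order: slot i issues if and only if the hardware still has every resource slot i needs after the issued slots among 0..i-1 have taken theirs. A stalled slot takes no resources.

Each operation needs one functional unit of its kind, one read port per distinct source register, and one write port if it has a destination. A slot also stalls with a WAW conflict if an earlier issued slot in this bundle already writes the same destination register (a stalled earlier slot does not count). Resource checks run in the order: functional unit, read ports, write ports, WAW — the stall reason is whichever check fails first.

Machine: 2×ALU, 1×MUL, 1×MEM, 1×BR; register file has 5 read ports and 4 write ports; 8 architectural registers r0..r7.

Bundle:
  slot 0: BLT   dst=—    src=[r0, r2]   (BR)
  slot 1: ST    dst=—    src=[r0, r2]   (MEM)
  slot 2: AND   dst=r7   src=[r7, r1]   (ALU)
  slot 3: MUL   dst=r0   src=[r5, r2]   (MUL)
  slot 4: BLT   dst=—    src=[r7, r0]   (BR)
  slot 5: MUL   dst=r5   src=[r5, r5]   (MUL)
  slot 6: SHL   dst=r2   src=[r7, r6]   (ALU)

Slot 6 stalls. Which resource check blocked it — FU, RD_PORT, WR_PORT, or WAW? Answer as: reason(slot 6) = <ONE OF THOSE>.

reason(slot 6) = RD_PORT

(0) want 1×BR +2rd +0wr — yes → AL2|MU1|ME1|BR0|rd3|wr4
(1) want 1×MEM +2rd +0wr — yes → AL2|MU1|ME0|BR0|rd1|wr4
(2) want 1×ALU +2rd +1wr — RD_PORT → AL2|MU1|ME0|BR0|rd1|wr4
(3) want 1×MUL +2rd +1wr — RD_PORT → AL2|MU1|ME0|BR0|rd1|wr4
(4) want 1×BR +2rd +0wr — FU → AL2|MU1|ME0|BR0|rd1|wr4
(5) want 1×MUL +1rd +1wr — yes → AL2|MU0|ME0|BR0|rd0|wr3
(6) want 1×ALU +2rd +1wr — RD_PORT → AL2|MU0|ME0|BR0|rd0|wr3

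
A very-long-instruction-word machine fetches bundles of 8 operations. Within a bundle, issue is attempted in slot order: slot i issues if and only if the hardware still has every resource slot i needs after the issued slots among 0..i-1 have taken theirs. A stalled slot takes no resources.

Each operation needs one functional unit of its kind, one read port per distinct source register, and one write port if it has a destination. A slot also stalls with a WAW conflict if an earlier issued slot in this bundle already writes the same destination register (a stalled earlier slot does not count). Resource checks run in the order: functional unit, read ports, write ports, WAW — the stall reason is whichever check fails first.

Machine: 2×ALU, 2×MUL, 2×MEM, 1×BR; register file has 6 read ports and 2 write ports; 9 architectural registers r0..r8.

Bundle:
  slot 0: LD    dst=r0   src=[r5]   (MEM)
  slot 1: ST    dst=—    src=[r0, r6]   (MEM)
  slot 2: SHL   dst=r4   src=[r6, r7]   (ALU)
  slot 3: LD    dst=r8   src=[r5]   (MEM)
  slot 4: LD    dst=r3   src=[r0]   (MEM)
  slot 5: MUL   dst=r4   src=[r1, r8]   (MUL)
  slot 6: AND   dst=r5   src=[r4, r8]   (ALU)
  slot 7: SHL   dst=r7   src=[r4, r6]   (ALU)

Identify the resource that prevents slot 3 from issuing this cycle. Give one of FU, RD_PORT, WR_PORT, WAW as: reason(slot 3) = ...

#0 MEM src=r5 dispatched  <A:2 Mu:2 Ld:1 B:1 rd:5 wr:1>
#1 MEM src=r0,r6 dispatched  <A:2 Mu:2 Ld:0 B:1 rd:3 wr:1>
#2 ALU src=r6,r7 dispatched  <A:1 Mu:2 Ld:0 B:1 rd:1 wr:0>
#3 MEM src=r5 held:FU  <A:1 Mu:2 Ld:0 B:1 rd:1 wr:0>
#4 MEM src=r0 held:FU  <A:1 Mu:2 Ld:0 B:1 rd:1 wr:0>
#5 MUL src=r1,r8 held:RD_PORT  <A:1 Mu:2 Ld:0 B:1 rd:1 wr:0>
#6 ALU src=r4,r8 held:RD_PORT  <A:1 Mu:2 Ld:0 B:1 rd:1 wr:0>
#7 ALU src=r4,r6 held:RD_PORT  <A:1 Mu:2 Ld:0 B:1 rd:1 wr:0>

reason(slot 3) = FU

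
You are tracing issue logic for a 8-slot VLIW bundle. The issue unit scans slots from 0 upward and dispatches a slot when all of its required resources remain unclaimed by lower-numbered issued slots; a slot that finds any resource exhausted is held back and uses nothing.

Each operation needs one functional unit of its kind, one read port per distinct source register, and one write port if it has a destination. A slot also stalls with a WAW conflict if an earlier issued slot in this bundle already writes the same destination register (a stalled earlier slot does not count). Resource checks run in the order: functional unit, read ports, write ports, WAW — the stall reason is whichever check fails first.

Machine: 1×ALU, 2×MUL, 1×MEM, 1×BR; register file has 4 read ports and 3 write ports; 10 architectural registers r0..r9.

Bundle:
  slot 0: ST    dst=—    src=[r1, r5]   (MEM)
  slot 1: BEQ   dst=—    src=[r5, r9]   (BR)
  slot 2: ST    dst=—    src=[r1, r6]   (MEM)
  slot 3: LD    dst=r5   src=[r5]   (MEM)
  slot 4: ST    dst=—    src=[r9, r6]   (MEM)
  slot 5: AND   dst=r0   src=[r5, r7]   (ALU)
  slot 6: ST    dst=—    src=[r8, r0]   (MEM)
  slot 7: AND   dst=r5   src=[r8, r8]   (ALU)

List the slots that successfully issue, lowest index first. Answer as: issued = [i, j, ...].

issued = [0, 1]

slot 0 (MEM): ISSUE — free A1,Mu2,Ld0,B1 rp2 wp3
slot 1 (BR): ISSUE — free A1,Mu2,Ld0,B0 rp0 wp3
slot 2 (MEM): stall FU — free A1,Mu2,Ld0,B0 rp0 wp3
slot 3 (MEM): stall FU — free A1,Mu2,Ld0,B0 rp0 wp3
slot 4 (MEM): stall FU — free A1,Mu2,Ld0,B0 rp0 wp3
slot 5 (ALU): stall RD_PORT — free A1,Mu2,Ld0,B0 rp0 wp3
slot 6 (MEM): stall FU — free A1,Mu2,Ld0,B0 rp0 wp3
slot 7 (ALU): stall RD_PORT — free A1,Mu2,Ld0,B0 rp0 wp3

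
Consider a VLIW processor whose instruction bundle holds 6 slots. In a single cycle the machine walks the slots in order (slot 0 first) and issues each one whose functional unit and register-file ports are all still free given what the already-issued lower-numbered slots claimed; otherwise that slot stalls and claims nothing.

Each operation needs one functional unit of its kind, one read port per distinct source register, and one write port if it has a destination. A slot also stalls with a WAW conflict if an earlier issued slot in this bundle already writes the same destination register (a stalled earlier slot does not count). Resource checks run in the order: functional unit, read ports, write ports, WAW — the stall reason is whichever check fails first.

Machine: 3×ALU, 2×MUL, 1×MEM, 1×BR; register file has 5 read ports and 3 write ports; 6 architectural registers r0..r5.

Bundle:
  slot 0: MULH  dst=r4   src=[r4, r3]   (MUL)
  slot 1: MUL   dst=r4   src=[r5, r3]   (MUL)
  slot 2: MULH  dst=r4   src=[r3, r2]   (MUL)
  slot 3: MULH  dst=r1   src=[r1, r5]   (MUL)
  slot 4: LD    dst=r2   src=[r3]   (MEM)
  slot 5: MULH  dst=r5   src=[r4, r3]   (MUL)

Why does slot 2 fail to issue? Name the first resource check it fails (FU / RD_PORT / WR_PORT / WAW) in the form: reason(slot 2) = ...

slot 0 (MUL): ISSUE — free A3,Mu1,Ld1,B1 rp3 wp2
slot 1 (MUL): stall WAW — free A3,Mu1,Ld1,B1 rp3 wp2
slot 2 (MUL): stall WAW — free A3,Mu1,Ld1,B1 rp3 wp2
slot 3 (MUL): ISSUE — free A3,Mu0,Ld1,B1 rp1 wp1
slot 4 (MEM): ISSUE — free A3,Mu0,Ld0,B1 rp0 wp0
slot 5 (MUL): stall FU — free A3,Mu0,Ld0,B1 rp0 wp0

reason(slot 2) = WAW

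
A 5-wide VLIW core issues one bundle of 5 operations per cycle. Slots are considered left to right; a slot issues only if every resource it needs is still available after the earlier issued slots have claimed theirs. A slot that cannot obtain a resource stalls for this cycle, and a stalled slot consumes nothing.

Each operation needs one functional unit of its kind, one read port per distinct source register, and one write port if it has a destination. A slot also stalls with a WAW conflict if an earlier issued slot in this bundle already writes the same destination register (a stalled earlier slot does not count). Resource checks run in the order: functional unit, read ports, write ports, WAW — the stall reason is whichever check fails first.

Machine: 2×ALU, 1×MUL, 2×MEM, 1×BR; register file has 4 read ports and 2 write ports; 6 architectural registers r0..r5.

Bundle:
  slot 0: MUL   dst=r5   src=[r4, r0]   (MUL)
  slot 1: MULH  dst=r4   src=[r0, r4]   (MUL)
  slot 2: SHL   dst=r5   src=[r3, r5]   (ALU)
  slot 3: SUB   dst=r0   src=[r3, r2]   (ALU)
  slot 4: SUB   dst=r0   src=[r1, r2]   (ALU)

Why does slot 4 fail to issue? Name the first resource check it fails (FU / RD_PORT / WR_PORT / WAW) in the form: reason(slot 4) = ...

  0. MUL→r5 ⇒ go  {2A/0Mu/2Ld/1B | 2r 1w}
  1. MUL→r4 ⇒ no(FU)  {2A/0Mu/2Ld/1B | 2r 1w}
  2. ALU→r5 ⇒ no(WAW)  {2A/0Mu/2Ld/1B | 2r 1w}
  3. ALU→r0 ⇒ go  {1A/0Mu/2Ld/1B | 0r 0w}
  4. ALU→r0 ⇒ no(RD_PORT)  {1A/0Mu/2Ld/1B | 0r 0w}

reason(slot 4) = RD_PORT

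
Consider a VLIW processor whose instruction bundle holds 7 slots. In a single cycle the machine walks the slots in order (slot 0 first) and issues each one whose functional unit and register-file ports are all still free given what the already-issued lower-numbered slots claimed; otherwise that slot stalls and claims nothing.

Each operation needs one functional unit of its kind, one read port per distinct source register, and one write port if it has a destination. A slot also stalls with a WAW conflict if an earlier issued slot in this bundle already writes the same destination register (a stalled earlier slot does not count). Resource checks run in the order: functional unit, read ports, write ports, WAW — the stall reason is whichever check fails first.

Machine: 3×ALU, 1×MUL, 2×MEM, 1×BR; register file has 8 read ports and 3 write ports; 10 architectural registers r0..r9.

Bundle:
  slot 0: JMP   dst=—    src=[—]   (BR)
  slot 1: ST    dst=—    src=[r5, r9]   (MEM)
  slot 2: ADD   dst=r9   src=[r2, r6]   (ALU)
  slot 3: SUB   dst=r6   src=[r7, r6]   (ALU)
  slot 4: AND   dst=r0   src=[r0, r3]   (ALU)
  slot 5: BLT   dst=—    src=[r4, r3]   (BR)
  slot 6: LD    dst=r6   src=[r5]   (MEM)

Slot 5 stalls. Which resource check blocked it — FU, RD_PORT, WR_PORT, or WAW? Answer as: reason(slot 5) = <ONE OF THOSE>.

(0) want 1×BR +0rd +0wr — yes → AL3|MU1|ME2|BR0|rd8|wr3
(1) want 1×MEM +2rd +0wr — yes → AL3|MU1|ME1|BR0|rd6|wr3
(2) want 1×ALU +2rd +1wr — yes → AL2|MU1|ME1|BR0|rd4|wr2
(3) want 1×ALU +2rd +1wr — yes → AL1|MU1|ME1|BR0|rd2|wr1
(4) want 1×ALU +2rd +1wr — yes → AL0|MU1|ME1|BR0|rd0|wr0
(5) want 1×BR +2rd +0wr — FU → AL0|MU1|ME1|BR0|rd0|wr0
(6) want 1×MEM +1rd +1wr — RD_PORT → AL0|MU1|ME1|BR0|rd0|wr0

reason(slot 5) = FU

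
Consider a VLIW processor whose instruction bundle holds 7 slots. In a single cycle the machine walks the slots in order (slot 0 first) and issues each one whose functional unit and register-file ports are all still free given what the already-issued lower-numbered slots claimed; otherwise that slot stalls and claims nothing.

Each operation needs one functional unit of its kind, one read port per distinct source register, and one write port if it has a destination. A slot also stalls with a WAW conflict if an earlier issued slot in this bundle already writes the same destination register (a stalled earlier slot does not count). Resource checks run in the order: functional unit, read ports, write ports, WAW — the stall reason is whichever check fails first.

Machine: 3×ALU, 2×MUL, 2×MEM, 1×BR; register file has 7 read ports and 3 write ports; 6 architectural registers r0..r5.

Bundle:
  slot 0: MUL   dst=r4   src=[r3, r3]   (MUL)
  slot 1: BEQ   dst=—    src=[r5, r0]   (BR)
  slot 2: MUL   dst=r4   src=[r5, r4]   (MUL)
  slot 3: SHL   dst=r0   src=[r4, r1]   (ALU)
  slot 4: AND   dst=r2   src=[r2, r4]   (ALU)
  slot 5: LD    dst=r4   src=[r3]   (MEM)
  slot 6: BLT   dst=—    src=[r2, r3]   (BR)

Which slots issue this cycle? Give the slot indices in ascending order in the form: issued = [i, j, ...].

  0. MUL→r4 ⇒ go  {3A/1Mu/2Ld/1B | 6r 2w}
  1. BR ⇒ go  {3A/1Mu/2Ld/0B | 4r 2w}
  2. MUL→r4 ⇒ no(WAW)  {3A/1Mu/2Ld/0B | 4r 2w}
  3. ALU→r0 ⇒ go  {2A/1Mu/2Ld/0B | 2r 1w}
  4. ALU→r2 ⇒ go  {1A/1Mu/2Ld/0B | 0r 0w}
  5. MEM→r4 ⇒ no(RD_PORT)  {1A/1Mu/2Ld/0B | 0r 0w}
  6. BR ⇒ no(FU)  {1A/1Mu/2Ld/0B | 0r 0w}

issued = [0, 1, 3, 4]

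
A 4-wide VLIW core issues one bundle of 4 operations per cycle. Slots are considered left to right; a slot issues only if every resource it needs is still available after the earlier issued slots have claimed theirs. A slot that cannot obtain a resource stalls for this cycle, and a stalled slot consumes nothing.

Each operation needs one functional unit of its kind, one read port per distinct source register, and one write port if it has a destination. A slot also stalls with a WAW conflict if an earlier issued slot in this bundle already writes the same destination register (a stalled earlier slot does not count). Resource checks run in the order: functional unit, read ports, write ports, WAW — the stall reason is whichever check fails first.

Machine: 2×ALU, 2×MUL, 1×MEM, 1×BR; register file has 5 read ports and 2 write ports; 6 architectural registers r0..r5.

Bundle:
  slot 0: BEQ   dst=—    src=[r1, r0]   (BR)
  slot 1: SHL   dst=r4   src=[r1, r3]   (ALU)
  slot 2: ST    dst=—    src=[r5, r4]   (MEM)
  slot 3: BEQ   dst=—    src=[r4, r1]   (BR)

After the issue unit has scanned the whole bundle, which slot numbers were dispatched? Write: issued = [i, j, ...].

issued = [0, 1]

(0) want 1×BR +2rd +0wr — yes → AL2|MU2|ME1|BR0|rd3|wr2
(1) want 1×ALU +2rd +1wr — yes → AL1|MU2|ME1|BR0|rd1|wr1
(2) want 1×MEM +2rd +0wr — RD_PORT → AL1|MU2|ME1|BR0|rd1|wr1
(3) want 1×BR +2rd +0wr — FU → AL1|MU2|ME1|BR0|rd1|wr1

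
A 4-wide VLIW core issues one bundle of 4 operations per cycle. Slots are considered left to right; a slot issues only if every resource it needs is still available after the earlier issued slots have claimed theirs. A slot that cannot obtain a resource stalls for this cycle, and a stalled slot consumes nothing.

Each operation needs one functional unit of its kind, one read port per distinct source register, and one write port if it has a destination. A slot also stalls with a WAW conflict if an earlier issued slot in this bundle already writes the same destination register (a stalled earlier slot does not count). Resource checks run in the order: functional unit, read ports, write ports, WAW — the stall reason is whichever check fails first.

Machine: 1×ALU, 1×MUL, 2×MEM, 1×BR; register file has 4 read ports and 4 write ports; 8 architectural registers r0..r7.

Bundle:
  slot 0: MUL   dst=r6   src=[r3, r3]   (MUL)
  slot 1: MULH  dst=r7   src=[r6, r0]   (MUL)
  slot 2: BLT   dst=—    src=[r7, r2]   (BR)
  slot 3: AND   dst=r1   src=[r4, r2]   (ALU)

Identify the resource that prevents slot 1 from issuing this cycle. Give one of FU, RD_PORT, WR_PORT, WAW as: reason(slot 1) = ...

  0. MUL→r6 ⇒ go  {1A/0Mu/2Ld/1B | 3r 3w}
  1. MUL→r7 ⇒ no(FU)  {1A/0Mu/2Ld/1B | 3r 3w}
  2. BR ⇒ go  {1A/0Mu/2Ld/0B | 1r 3w}
  3. ALU→r1 ⇒ no(RD_PORT)  {1A/0Mu/2Ld/0B | 1r 3w}

reason(slot 1) = FU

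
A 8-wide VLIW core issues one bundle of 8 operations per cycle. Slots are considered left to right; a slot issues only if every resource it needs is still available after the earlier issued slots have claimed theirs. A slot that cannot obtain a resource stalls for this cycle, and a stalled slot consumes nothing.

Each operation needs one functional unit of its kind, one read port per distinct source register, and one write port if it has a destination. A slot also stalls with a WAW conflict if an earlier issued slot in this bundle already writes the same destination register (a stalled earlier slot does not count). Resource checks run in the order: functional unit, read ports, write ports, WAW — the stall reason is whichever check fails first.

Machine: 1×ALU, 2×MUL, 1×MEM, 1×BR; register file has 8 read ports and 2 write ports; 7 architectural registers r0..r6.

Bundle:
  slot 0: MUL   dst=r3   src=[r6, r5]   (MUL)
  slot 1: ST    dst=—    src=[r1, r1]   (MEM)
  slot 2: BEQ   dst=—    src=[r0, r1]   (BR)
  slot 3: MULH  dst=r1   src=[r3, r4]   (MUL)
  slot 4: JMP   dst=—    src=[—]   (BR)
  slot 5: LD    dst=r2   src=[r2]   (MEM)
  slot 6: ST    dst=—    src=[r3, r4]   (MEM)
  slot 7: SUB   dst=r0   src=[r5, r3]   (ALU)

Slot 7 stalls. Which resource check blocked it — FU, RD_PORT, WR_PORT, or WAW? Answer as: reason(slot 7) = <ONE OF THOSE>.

  0. MUL→r3 ⇒ go  {1A/1Mu/1Ld/1B | 6r 1w}
  1. MEM ⇒ go  {1A/1Mu/0Ld/1B | 5r 1w}
  2. BR ⇒ go  {1A/1Mu/0Ld/0B | 3r 1w}
  3. MUL→r1 ⇒ go  {1A/0Mu/0Ld/0B | 1r 0w}
  4. BR ⇒ no(FU)  {1A/0Mu/0Ld/0B | 1r 0w}
  5. MEM→r2 ⇒ no(FU)  {1A/0Mu/0Ld/0B | 1r 0w}
  6. MEM ⇒ no(FU)  {1A/0Mu/0Ld/0B | 1r 0w}
  7. ALU→r0 ⇒ no(RD_PORT)  {1A/0Mu/0Ld/0B | 1r 0w}

reason(slot 7) = RD_PORT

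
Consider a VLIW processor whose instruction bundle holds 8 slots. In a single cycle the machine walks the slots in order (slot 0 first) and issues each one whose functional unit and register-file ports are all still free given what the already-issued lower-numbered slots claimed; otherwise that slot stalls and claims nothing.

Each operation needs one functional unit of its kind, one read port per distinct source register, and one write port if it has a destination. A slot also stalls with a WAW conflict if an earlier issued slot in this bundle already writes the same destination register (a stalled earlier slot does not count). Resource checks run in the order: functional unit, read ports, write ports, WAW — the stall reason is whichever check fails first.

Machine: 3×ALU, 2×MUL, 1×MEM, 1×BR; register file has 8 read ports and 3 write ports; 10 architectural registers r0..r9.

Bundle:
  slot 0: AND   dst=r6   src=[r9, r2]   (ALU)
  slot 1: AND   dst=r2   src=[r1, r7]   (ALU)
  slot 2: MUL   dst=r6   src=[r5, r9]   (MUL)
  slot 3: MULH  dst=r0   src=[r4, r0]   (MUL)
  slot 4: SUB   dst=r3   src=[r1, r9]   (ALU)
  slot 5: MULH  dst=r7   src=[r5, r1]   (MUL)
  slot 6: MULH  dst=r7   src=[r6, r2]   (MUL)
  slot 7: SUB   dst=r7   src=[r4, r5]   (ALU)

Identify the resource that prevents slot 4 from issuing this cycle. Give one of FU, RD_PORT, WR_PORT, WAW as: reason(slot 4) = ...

reason(slot 4) = WR_PORT

  0. ALU→r6 ⇒ go  {2A/2Mu/1Ld/1B | 6r 2w}
  1. ALU→r2 ⇒ go  {1A/2Mu/1Ld/1B | 4r 1w}
  2. MUL→r6 ⇒ no(WAW)  {1A/2Mu/1Ld/1B | 4r 1w}
  3. MUL→r0 ⇒ go  {1A/1Mu/1Ld/1B | 2r 0w}
  4. ALU→r3 ⇒ no(WR_PORT)  {1A/1Mu/1Ld/1B | 2r 0w}
  5. MUL→r7 ⇒ no(WR_PORT)  {1A/1Mu/1Ld/1B | 2r 0w}
  6. MUL→r7 ⇒ no(WR_PORT)  {1A/1Mu/1Ld/1B | 2r 0w}
  7. ALU→r7 ⇒ no(WR_PORT)  {1A/1Mu/1Ld/1B | 2r 0w}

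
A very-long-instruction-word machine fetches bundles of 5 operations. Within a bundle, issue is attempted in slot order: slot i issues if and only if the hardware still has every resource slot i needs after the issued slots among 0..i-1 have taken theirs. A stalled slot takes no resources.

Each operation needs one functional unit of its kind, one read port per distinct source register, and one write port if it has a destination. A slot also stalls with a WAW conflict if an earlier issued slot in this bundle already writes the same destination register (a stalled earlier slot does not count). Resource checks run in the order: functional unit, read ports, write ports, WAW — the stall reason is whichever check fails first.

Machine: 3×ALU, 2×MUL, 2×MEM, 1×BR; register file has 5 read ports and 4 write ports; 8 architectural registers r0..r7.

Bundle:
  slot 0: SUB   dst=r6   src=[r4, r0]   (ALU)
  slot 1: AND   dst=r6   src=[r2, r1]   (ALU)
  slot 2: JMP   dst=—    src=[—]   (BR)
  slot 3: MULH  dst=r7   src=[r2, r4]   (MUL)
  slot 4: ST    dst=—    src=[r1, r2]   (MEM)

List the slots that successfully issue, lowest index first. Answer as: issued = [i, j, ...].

[0] ALU needs rd=2 wr=1: ok; after: ALU=2 MUL=2 MEM=2 BR=1, R=3, W=3
[1] ALU needs rd=2 wr=1: WAW; after: ALU=2 MUL=2 MEM=2 BR=1, R=3, W=3
[2] BR needs rd=0 wr=0: ok; after: ALU=2 MUL=2 MEM=2 BR=0, R=3, W=3
[3] MUL needs rd=2 wr=1: ok; after: ALU=2 MUL=1 MEM=2 BR=0, R=1, W=2
[4] MEM needs rd=2 wr=0: RD_PORT; after: ALU=2 MUL=1 MEM=2 BR=0, R=1, W=2

issued = [0, 2, 3]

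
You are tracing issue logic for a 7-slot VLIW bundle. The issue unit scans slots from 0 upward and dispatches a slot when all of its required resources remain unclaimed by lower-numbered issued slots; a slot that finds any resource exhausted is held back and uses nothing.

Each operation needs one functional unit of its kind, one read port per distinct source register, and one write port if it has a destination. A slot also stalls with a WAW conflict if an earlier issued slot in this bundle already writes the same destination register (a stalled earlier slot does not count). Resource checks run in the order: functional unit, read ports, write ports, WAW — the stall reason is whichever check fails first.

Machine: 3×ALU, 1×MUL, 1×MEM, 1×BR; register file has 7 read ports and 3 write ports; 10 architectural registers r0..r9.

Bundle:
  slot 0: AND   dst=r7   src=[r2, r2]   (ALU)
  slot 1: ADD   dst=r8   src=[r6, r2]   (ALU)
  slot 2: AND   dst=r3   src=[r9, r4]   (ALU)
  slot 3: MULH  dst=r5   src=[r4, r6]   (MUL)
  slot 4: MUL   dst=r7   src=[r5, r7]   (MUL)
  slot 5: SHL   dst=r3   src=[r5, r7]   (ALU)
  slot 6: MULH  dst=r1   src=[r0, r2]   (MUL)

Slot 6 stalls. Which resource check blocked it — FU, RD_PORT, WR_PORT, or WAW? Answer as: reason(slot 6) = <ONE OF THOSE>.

  0. ALU→r7 ⇒ go  {2A/1Mu/1Ld/1B | 6r 2w}
  1. ALU→r8 ⇒ go  {1A/1Mu/1Ld/1B | 4r 1w}
  2. ALU→r3 ⇒ go  {0A/1Mu/1Ld/1B | 2r 0w}
  3. MUL→r5 ⇒ no(WR_PORT)  {0A/1Mu/1Ld/1B | 2r 0w}
  4. MUL→r7 ⇒ no(WR_PORT)  {0A/1Mu/1Ld/1B | 2r 0w}
  5. ALU→r3 ⇒ no(FU)  {0A/1Mu/1Ld/1B | 2r 0w}
  6. MUL→r1 ⇒ no(WR_PORT)  {0A/1Mu/1Ld/1B | 2r 0w}

reason(slot 6) = WR_PORT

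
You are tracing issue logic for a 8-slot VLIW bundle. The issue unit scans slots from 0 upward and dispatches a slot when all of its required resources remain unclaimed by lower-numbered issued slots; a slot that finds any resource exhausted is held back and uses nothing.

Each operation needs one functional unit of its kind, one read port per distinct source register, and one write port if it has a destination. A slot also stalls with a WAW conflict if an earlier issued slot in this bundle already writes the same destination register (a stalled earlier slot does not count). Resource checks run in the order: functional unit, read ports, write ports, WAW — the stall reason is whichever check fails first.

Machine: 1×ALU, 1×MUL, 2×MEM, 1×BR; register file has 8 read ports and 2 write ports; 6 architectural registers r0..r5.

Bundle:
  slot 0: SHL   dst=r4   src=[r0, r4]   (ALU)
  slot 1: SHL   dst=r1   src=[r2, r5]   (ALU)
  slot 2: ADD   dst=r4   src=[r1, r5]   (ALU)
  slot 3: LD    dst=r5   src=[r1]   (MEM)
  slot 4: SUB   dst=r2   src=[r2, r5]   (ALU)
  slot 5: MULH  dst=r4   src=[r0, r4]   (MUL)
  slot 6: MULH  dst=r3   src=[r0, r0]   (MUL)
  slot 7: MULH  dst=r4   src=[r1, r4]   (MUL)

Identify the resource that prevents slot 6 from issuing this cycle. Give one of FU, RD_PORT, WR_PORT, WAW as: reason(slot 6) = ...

  0. ALU→r4 ⇒ go  {0A/1Mu/2Ld/1B | 6r 1w}
  1. ALU→r1 ⇒ no(FU)  {0A/1Mu/2Ld/1B | 6r 1w}
  2. ALU→r4 ⇒ no(FU)  {0A/1Mu/2Ld/1B | 6r 1w}
  3. MEM→r5 ⇒ go  {0A/1Mu/1Ld/1B | 5r 0w}
  4. ALU→r2 ⇒ no(FU)  {0A/1Mu/1Ld/1B | 5r 0w}
  5. MUL→r4 ⇒ no(WR_PORT)  {0A/1Mu/1Ld/1B | 5r 0w}
  6. MUL→r3 ⇒ no(WR_PORT)  {0A/1Mu/1Ld/1B | 5r 0w}
  7. MUL→r4 ⇒ no(WR_PORT)  {0A/1Mu/1Ld/1B | 5r 0w}

reason(slot 6) = WR_PORT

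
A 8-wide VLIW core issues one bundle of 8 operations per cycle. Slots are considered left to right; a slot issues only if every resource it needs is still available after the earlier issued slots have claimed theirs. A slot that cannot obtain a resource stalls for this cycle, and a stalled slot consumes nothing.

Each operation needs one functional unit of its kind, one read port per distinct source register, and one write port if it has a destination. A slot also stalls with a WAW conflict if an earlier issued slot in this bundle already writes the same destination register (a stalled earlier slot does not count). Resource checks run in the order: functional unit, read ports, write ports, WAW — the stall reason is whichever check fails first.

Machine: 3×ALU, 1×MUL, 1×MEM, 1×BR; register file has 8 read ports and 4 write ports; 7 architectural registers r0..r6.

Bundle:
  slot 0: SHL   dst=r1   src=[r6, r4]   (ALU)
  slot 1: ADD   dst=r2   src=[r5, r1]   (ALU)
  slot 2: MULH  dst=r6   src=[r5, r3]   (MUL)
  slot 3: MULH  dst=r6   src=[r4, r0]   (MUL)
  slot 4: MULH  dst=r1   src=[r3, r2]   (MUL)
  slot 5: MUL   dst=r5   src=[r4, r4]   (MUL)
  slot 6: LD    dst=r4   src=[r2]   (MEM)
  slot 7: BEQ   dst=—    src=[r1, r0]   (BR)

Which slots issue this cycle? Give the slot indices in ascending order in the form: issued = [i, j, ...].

  0. ALU→r1 ⇒ go  {2A/1Mu/1Ld/1B | 6r 3w}
  1. ALU→r2 ⇒ go  {1A/1Mu/1Ld/1B | 4r 2w}
  2. MUL→r6 ⇒ go  {1A/0Mu/1Ld/1B | 2r 1w}
  3. MUL→r6 ⇒ no(FU)  {1A/0Mu/1Ld/1B | 2r 1w}
  4. MUL→r1 ⇒ no(FU)  {1A/0Mu/1Ld/1B | 2r 1w}
  5. MUL→r5 ⇒ no(FU)  {1A/0Mu/1Ld/1B | 2r 1w}
  6. MEM→r4 ⇒ go  {1A/0Mu/0Ld/1B | 1r 0w}
  7. BR ⇒ no(RD_PORT)  {1A/0Mu/0Ld/1B | 1r 0w}

issued = [0, 1, 2, 6]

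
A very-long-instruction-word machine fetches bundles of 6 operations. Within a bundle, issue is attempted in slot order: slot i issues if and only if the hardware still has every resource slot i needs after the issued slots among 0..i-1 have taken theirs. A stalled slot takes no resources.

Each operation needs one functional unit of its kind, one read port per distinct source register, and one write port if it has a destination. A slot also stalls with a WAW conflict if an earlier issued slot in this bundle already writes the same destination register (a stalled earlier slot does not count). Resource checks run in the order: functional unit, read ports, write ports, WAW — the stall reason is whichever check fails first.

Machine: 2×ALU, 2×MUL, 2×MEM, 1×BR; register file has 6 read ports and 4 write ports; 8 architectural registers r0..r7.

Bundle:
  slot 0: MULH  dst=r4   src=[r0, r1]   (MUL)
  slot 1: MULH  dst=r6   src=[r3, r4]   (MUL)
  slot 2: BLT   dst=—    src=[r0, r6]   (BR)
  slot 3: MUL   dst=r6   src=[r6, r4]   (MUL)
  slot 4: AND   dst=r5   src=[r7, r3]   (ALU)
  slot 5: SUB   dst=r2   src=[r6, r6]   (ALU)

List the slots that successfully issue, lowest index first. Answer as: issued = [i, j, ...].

issued = [0, 1, 2]

  0. MUL→r4 ⇒ go  {2A/1Mu/2Ld/1B | 4r 3w}
  1. MUL→r6 ⇒ go  {2A/0Mu/2Ld/1B | 2r 2w}
  2. BR ⇒ go  {2A/0Mu/2Ld/0B | 0r 2w}
  3. MUL→r6 ⇒ no(FU)  {2A/0Mu/2Ld/0B | 0r 2w}
  4. ALU→r5 ⇒ no(RD_PORT)  {2A/0Mu/2Ld/0B | 0r 2w}
  5. ALU→r2 ⇒ no(RD_PORT)  {2A/0Mu/2Ld/0B | 0r 2w}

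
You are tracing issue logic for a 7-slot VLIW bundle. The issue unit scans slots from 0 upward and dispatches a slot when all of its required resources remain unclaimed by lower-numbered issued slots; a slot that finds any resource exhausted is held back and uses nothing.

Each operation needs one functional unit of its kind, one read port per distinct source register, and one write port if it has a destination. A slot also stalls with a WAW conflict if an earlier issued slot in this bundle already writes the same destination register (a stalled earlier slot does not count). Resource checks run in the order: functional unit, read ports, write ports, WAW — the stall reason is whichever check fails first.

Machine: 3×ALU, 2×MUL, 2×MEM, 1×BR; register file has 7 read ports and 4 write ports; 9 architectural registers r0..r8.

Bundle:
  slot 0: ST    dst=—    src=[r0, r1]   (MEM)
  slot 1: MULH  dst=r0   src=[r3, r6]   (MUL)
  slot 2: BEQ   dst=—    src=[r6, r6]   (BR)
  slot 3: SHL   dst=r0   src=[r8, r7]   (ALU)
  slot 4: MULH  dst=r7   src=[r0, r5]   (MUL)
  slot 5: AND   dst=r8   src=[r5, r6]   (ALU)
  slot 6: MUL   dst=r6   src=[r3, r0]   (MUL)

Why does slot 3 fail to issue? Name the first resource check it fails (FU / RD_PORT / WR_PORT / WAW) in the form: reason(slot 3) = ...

reason(slot 3) = WAW

[0] MEM needs rd=2 wr=0: ok; after: ALU=3 MUL=2 MEM=1 BR=1, R=5, W=4
[1] MUL needs rd=2 wr=1: ok; after: ALU=3 MUL=1 MEM=1 BR=1, R=3, W=3
[2] BR needs rd=1 wr=0: ok; after: ALU=3 MUL=1 MEM=1 BR=0, R=2, W=3
[3] ALU needs rd=2 wr=1: WAW; after: ALU=3 MUL=1 MEM=1 BR=0, R=2, W=3
[4] MUL needs rd=2 wr=1: ok; after: ALU=3 MUL=0 MEM=1 BR=0, R=0, W=2
[5] ALU needs rd=2 wr=1: RD_PORT; after: ALU=3 MUL=0 MEM=1 BR=0, R=0, W=2
[6] MUL needs rd=2 wr=1: FU; after: ALU=3 MUL=0 MEM=1 BR=0, R=0, W=2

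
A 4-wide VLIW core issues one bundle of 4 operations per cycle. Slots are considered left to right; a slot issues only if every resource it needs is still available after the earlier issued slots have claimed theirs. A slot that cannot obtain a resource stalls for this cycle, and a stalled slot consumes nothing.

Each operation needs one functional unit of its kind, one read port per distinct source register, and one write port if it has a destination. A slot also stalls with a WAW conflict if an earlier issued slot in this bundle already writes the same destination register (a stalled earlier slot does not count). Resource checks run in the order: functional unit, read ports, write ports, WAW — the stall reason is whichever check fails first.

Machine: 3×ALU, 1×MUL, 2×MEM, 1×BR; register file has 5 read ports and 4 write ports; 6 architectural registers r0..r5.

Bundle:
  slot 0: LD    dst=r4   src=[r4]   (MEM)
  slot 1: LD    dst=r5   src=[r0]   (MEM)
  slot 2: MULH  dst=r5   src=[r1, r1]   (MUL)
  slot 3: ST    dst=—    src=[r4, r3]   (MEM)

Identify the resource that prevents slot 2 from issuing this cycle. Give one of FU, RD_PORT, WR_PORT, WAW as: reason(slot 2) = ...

reason(slot 2) = WAW

  0. MEM→r4 ⇒ go  {3A/1Mu/1Ld/1B | 4r 3w}
  1. MEM→r5 ⇒ go  {3A/1Mu/0Ld/1B | 3r 2w}
  2. MUL→r5 ⇒ no(WAW)  {3A/1Mu/0Ld/1B | 3r 2w}
  3. MEM ⇒ no(FU)  {3A/1Mu/0Ld/1B | 3r 2w}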